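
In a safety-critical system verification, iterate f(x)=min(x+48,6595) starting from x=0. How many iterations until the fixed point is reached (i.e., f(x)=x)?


Step 1: x=0, cap=6595, increment=48
Step 2: x grows by 48 each step until capped at 6595; fixed point is x=6595
Step 3: iterations = ceil(6595/48) = 138

138


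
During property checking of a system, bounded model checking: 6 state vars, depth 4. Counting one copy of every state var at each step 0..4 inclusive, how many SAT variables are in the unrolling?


BMC unrolls to depth k, creating one copy of each state var for steps 0..k.
Step count = 4 + 1 = 5 (steps 0 through 4)
Vars per step = 6
Total = 6 * 5 = 30

30


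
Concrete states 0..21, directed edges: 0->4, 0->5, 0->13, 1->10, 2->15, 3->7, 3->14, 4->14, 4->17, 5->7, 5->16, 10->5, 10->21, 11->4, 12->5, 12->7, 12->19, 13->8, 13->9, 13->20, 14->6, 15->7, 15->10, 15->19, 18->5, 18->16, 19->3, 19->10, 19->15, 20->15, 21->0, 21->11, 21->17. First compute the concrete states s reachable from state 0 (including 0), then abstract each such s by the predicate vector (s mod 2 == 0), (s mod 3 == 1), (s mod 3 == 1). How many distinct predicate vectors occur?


BFS from 0:
Concrete reachable: {0, 3, 4, 5, 6, 7, 8, 9, 10, 11, 13, 14, 15, 16, 17, 19, 20, 21}
Abstract via predicates (s mod 2 == 0), (s mod 3 == 1), (s mod 3 == 1):
  (0,0,0) <- {3, 5, 9, 11, 15, 17, 21}
  (0,1,1) <- {7, 13, 19}
  (1,0,0) <- {0, 6, 8, 14, 20}
  (1,1,1) <- {4, 10, 16}
Distinct abstract states = 4

4


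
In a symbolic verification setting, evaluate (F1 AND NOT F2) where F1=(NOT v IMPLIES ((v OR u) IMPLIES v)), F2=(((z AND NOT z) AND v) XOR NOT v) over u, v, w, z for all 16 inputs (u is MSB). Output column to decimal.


F1 = (NOT v IMPLIES ((v OR u) IMPLIES v))
F2 = (((z AND NOT z) AND v) XOR NOT v)
Counterexample to F1=>F2 is where F1=1 and F2=0.
Evaluate each row (bits = u,v,w,z, MSB first):
  row 0 [0000]: F1=1 F2=1 -> F1&~F2 -> 0
  row 1 [0001]: F1=1 F2=1 -> F1&~F2 -> 0
  row 2 [0010]: F1=1 F2=1 -> F1&~F2 -> 0
  row 3 [0011]: F1=1 F2=1 -> F1&~F2 -> 0
  row 4 [0100]: F1=1 F2=0 -> F1&~F2 -> 1
  row 5 [0101]: F1=1 F2=0 -> F1&~F2 -> 1
  row 6 [0110]: F1=1 F2=0 -> F1&~F2 -> 1
  row 7 [0111]: F1=1 F2=0 -> F1&~F2 -> 1
  row 8 [1000]: F1=0 F2=1 -> F1&~F2 -> 0
  row 9 [1001]: F1=0 F2=1 -> F1&~F2 -> 0
  row 10 [1010]: F1=0 F2=1 -> F1&~F2 -> 0
  row 11 [1011]: F1=0 F2=1 -> F1&~F2 -> 0
  row 12 [1100]: F1=1 F2=0 -> F1&~F2 -> 1
  row 13 [1101]: F1=1 F2=0 -> F1&~F2 -> 1
  row 14 [1110]: F1=1 F2=0 -> F1&~F2 -> 1
  row 15 [1111]: F1=1 F2=0 -> F1&~F2 -> 1
Full result column, 4 rows per line (u,v fixed per line; w,z runs 00..11 left to right):
  rows 0-3 [u,v=00]: 0000  = hex 0
  rows 4-7 [u,v=01]: 1111  = hex F
  rows 8-11 [u,v=10]: 0000  = hex 0
  rows 12-15 [u,v=11]: 1111  = hex F
Counterexample vector (row 0 .. row 15) = 0000111100001111
Output column grouped in 4s = 0000 1111 0000 1111 = 0x0F0F
Convert to decimal digit by digit (value = value*16 + digit):
  0 -> 0
  0*16 + 15 (F) = 15
  15*16 + 0 = 240
  240*16 + 15 (F) = 3855
Decimal = 3855

3855


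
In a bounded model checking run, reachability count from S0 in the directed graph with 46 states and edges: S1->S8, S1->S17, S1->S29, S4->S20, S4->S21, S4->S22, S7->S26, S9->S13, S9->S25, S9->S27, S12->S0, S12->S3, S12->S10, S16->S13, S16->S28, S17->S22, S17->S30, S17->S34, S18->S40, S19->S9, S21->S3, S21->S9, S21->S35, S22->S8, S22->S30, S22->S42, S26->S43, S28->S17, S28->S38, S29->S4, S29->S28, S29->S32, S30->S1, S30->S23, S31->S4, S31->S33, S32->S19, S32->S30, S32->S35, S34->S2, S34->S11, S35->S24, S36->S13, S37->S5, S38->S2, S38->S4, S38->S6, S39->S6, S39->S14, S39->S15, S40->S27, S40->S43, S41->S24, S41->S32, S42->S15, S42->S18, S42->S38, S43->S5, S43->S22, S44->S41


BFS from S0:
  layer 0: {S0}
Reachable set: {S0}
Count = 1

1


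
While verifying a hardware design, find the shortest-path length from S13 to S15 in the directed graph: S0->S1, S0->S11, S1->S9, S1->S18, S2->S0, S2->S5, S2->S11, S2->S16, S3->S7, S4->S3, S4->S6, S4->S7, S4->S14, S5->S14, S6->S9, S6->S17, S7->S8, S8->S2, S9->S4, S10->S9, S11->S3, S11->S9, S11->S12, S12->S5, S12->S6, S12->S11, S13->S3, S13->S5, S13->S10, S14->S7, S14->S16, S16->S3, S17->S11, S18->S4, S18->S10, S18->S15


BFS layer-by-layer from S13:
  dist 0: {S13}
  dist 1: {S3, S5, S10}
  dist 2: {S7, S9, S14}
  dist 3: {S4, S8, S16}
  dist 4: {S2, S6}
  dist 5: {S0, S11, S17}
  dist 6: {S1, S12}
  dist 7: {S18}
  dist 8: {S15}
  -> S15 reached at distance 8
Shortest path length = 8

8


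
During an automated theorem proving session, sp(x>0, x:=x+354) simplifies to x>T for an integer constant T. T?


Formula: sp(P, x:=E) = exists old_x. (x = E[old_x/x]) AND P[old_x/x] (old_x is the value of x before the assignment; eliminate old_x by solving x = E[old_x/x] for old_x)
Step 1: Precondition P: x>0, i.e. old_x > 0
Step 2: Assignment gives x = old_x + 354, so old_x = x - 354
Step 3: Substitute into P: x - 354 > 0
Step 4: Simplify: x > 0+354 = 354

354


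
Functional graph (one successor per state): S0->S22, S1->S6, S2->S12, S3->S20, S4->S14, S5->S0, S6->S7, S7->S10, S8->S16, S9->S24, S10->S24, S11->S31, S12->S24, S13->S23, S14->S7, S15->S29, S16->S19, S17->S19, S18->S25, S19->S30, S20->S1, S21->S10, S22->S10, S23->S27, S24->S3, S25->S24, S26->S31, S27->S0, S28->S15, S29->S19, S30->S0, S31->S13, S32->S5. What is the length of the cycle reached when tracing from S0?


Trace from S0 until a state repeats:
  S0 -> S22 -> S10 -> S24 -> S3 -> S20 -> S1 -> S6 -> S7 -> S10
S10 first seen at step 2, revisited at step 9.
Cycle length = 9 - 2 = 7

7


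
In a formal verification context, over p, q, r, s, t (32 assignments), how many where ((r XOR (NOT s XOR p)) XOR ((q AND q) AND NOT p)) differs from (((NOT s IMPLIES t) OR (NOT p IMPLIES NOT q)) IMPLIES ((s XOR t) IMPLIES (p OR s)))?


F1 = ((r XOR (NOT s XOR p)) XOR ((q AND q) AND NOT p))
F2 = (((NOT s IMPLIES t) OR (NOT p IMPLIES NOT q)) IMPLIES ((s XOR t) IMPLIES (p OR s)))
Evaluate both on each of 32 rows (bits = p,q,r,s,t):
  row 0 [00000]: F1=1 F2=1 -> 0
  row 1 [00001]: F1=1 F2=0 (differ) -> 1
  row 2 [00010]: F1=0 F2=1 (differ) -> 1
  row 3 [00011]: F1=0 F2=1 (differ) -> 1
  row 4 [00100]: F1=0 F2=1 (differ) -> 1
  row 5 [00101]: F1=0 F2=0 -> 0
  row 6 [00110]: F1=1 F2=1 -> 0
  row 7 [00111]: F1=1 F2=1 -> 0
  row 8 [01000]: F1=0 F2=1 (differ) -> 1
  row 9 [01001]: F1=0 F2=0 -> 0
  row 10 [01010]: F1=1 F2=1 -> 0
  row 11 [01011]: F1=1 F2=1 -> 0
  row 12 [01100]: F1=1 F2=1 -> 0
  row 13 [01101]: F1=1 F2=0 (differ) -> 1
  row 14 [01110]: F1=0 F2=1 (differ) -> 1
  row 15 [01111]: F1=0 F2=1 (differ) -> 1
  row 16 [10000]: F1=0 F2=1 (differ) -> 1
  row 17 [10001]: F1=0 F2=1 (differ) -> 1
  row 18 [10010]: F1=1 F2=1 -> 0
  row 19 [10011]: F1=1 F2=1 -> 0
  row 20 [10100]: F1=1 F2=1 -> 0
  row 21 [10101]: F1=1 F2=1 -> 0
  row 22 [10110]: F1=0 F2=1 (differ) -> 1
  row 23 [10111]: F1=0 F2=1 (differ) -> 1
  row 24 [11000]: F1=0 F2=1 (differ) -> 1
  row 25 [11001]: F1=0 F2=1 (differ) -> 1
  row 26 [11010]: F1=1 F2=1 -> 0
  row 27 [11011]: F1=1 F2=1 -> 0
  row 28 [11100]: F1=1 F2=1 -> 0
  row 29 [11101]: F1=1 F2=1 -> 0
  row 30 [11110]: F1=0 F2=1 (differ) -> 1
  row 31 [11111]: F1=0 F2=1 (differ) -> 1
Full result column, 8 rows per line (p,q fixed per line; r,s,t runs 000..111 left to right):
  rows 0-7 [p,q=00]: 01111000  (ones: 4)
  rows 8-15 [p,q=01]: 10000111  (ones: 4)
  rows 16-23 [p,q=10]: 11000011  (ones: 4)
  rows 24-31 [p,q=11]: 11000011  (ones: 4)
Disagreements = 4+4+4+4 = 16

16


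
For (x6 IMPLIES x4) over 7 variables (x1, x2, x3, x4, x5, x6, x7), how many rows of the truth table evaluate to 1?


Formula: (x6 IMPLIES x4) over 7 vars (128 rows)
Evaluate each row (x1, x2, x3, x4, x5, x6, x7 as bits, MSB first):
  row 0 [0000000]: (0 IMPLIES 0) -> 1
  row 1 [0000001]: (0 IMPLIES 0) -> 1
  row 2 [0000010]: (1 IMPLIES 0) -> 0
  row 3 [0000011]: (1 IMPLIES 0) -> 0
  row 4 [0000100]: (0 IMPLIES 0) -> 1
  (every remaining row is evaluated the same way; all 128 results are listed next)
Full result column, 8 rows per line (x1,x2,x3,x4 fixed per line; x5,x6,x7 runs 000..111 left to right):
  rows 0-7 [x1,x2,x3,x4=0000]: 11001100  (ones: 4)
  rows 8-15 [x1,x2,x3,x4=0001]: 11111111  (ones: 8)
  rows 16-23 [x1,x2,x3,x4=0010]: 11001100  (ones: 4)
  rows 24-31 [x1,x2,x3,x4=0011]: 11111111  (ones: 8)
  rows 32-39 [x1,x2,x3,x4=0100]: 11001100  (ones: 4)
  rows 40-47 [x1,x2,x3,x4=0101]: 11111111  (ones: 8)
  rows 48-55 [x1,x2,x3,x4=0110]: 11001100  (ones: 4)
  rows 56-63 [x1,x2,x3,x4=0111]: 11111111  (ones: 8)
  rows 64-71 [x1,x2,x3,x4=1000]: 11001100  (ones: 4)
  rows 72-79 [x1,x2,x3,x4=1001]: 11111111  (ones: 8)
  rows 80-87 [x1,x2,x3,x4=1010]: 11001100  (ones: 4)
  rows 88-95 [x1,x2,x3,x4=1011]: 11111111  (ones: 8)
  rows 96-103 [x1,x2,x3,x4=1100]: 11001100  (ones: 4)
  rows 104-111 [x1,x2,x3,x4=1101]: 11111111  (ones: 8)
  rows 112-119 [x1,x2,x3,x4=1110]: 11001100  (ones: 4)
  rows 120-127 [x1,x2,x3,x4=1111]: 11111111  (ones: 8)
Count of 1-rows = 4+8+4+8+4+8+4+8+4+8+4+8+4+8+4+8 = 96

96


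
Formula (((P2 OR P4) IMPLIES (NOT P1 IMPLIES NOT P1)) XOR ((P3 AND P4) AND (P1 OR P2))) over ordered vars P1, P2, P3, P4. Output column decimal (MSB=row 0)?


Formula: (((P2 OR P4) IMPLIES (NOT P1 IMPLIES NOT P1)) XOR ((P3 AND P4) AND (P1 OR P2))) over P1, P2, P3, P4 (16 rows)
Evaluate each row (bits = P1,P2,P3,P4, MSB first):
  row 0 [0000]: (((0 OR 0) IMPLIES (NOT 0 IMPLIES NOT 0)) XOR ((0 AND 0) AND (0 OR 0))) -> 1
  row 1 [0001]: (((0 OR 1) IMPLIES (NOT 0 IMPLIES NOT 0)) XOR ((0 AND 1) AND (0 OR 0))) -> 1
  row 2 [0010]: (((0 OR 0) IMPLIES (NOT 0 IMPLIES NOT 0)) XOR ((1 AND 0) AND (0 OR 0))) -> 1
  row 3 [0011]: (((0 OR 1) IMPLIES (NOT 0 IMPLIES NOT 0)) XOR ((1 AND 1) AND (0 OR 0))) -> 1
  row 4 [0100]: (((1 OR 0) IMPLIES (NOT 0 IMPLIES NOT 0)) XOR ((0 AND 0) AND (0 OR 1))) -> 1
  row 5 [0101]: (((1 OR 1) IMPLIES (NOT 0 IMPLIES NOT 0)) XOR ((0 AND 1) AND (0 OR 1))) -> 1
  row 6 [0110]: (((1 OR 0) IMPLIES (NOT 0 IMPLIES NOT 0)) XOR ((1 AND 0) AND (0 OR 1))) -> 1
  row 7 [0111]: (((1 OR 1) IMPLIES (NOT 0 IMPLIES NOT 0)) XOR ((1 AND 1) AND (0 OR 1))) -> 0
  row 8 [1000]: (((0 OR 0) IMPLIES (NOT 1 IMPLIES NOT 1)) XOR ((0 AND 0) AND (1 OR 0))) -> 1
  row 9 [1001]: (((0 OR 1) IMPLIES (NOT 1 IMPLIES NOT 1)) XOR ((0 AND 1) AND (1 OR 0))) -> 1
  row 10 [1010]: (((0 OR 0) IMPLIES (NOT 1 IMPLIES NOT 1)) XOR ((1 AND 0) AND (1 OR 0))) -> 1
  row 11 [1011]: (((0 OR 1) IMPLIES (NOT 1 IMPLIES NOT 1)) XOR ((1 AND 1) AND (1 OR 0))) -> 0
  row 12 [1100]: (((1 OR 0) IMPLIES (NOT 1 IMPLIES NOT 1)) XOR ((0 AND 0) AND (1 OR 1))) -> 1
  row 13 [1101]: (((1 OR 1) IMPLIES (NOT 1 IMPLIES NOT 1)) XOR ((0 AND 1) AND (1 OR 1))) -> 1
  row 14 [1110]: (((1 OR 0) IMPLIES (NOT 1 IMPLIES NOT 1)) XOR ((1 AND 0) AND (1 OR 1))) -> 1
  row 15 [1111]: (((1 OR 1) IMPLIES (NOT 1 IMPLIES NOT 1)) XOR ((1 AND 1) AND (1 OR 1))) -> 0
Full result column, 4 rows per line (P1,P2 fixed per line; P3,P4 runs 00..11 left to right):
  rows 0-3 [P1,P2=00]: 1111  = hex F
  rows 4-7 [P1,P2=01]: 1110  = hex E
  rows 8-11 [P1,P2=10]: 1110  = hex E
  rows 12-15 [P1,P2=11]: 1110  = hex E
Output column (row 0 .. row 15) = 1111111011101110
Output column grouped in 4s = 1111 1110 1110 1110 = 0xFEEE
Convert to decimal digit by digit (value = value*16 + digit):
  F -> 15
  15*16 + 14 (E) = 254
  254*16 + 14 (E) = 4078
  4078*16 + 14 (E) = 65262
Decimal = 65262

65262


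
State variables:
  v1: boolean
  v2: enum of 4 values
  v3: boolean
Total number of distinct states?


State space = product of domain sizes of all variables.
Domain sizes:
  v1 (boolean): 2
  v2 (enum of 4 values): 4
  v3 (boolean): 2
Product = 2 * 4 * 2 = 16

16


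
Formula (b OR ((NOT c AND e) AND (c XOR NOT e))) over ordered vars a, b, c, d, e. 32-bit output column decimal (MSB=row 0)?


Formula: (b OR ((NOT c AND e) AND (c XOR NOT e))) over a, b, c, d, e (32 rows)
Evaluate each row (bits = a,b,c,d,e, MSB first):
  row 0 [00000]: (0 OR ((NOT 0 AND 0) AND (0 XOR NOT 0))) -> 0
  row 1 [00001]: (0 OR ((NOT 0 AND 1) AND (0 XOR NOT 1))) -> 0
  row 2 [00010]: (0 OR ((NOT 0 AND 0) AND (0 XOR NOT 0))) -> 0
  row 3 [00011]: (0 OR ((NOT 0 AND 1) AND (0 XOR NOT 1))) -> 0
  row 4 [00100]: (0 OR ((NOT 1 AND 0) AND (1 XOR NOT 0))) -> 0
  row 5 [00101]: (0 OR ((NOT 1 AND 1) AND (1 XOR NOT 1))) -> 0
  row 6 [00110]: (0 OR ((NOT 1 AND 0) AND (1 XOR NOT 0))) -> 0
  row 7 [00111]: (0 OR ((NOT 1 AND 1) AND (1 XOR NOT 1))) -> 0
  row 8 [01000]: (1 OR ((NOT 0 AND 0) AND (0 XOR NOT 0))) -> 1
  row 9 [01001]: (1 OR ((NOT 0 AND 1) AND (0 XOR NOT 1))) -> 1
  row 10 [01010]: (1 OR ((NOT 0 AND 0) AND (0 XOR NOT 0))) -> 1
  row 11 [01011]: (1 OR ((NOT 0 AND 1) AND (0 XOR NOT 1))) -> 1
  row 12 [01100]: (1 OR ((NOT 1 AND 0) AND (1 XOR NOT 0))) -> 1
  row 13 [01101]: (1 OR ((NOT 1 AND 1) AND (1 XOR NOT 1))) -> 1
  row 14 [01110]: (1 OR ((NOT 1 AND 0) AND (1 XOR NOT 0))) -> 1
  row 15 [01111]: (1 OR ((NOT 1 AND 1) AND (1 XOR NOT 1))) -> 1
  row 16 [10000]: (0 OR ((NOT 0 AND 0) AND (0 XOR NOT 0))) -> 0
  row 17 [10001]: (0 OR ((NOT 0 AND 1) AND (0 XOR NOT 1))) -> 0
  row 18 [10010]: (0 OR ((NOT 0 AND 0) AND (0 XOR NOT 0))) -> 0
  row 19 [10011]: (0 OR ((NOT 0 AND 1) AND (0 XOR NOT 1))) -> 0
  row 20 [10100]: (0 OR ((NOT 1 AND 0) AND (1 XOR NOT 0))) -> 0
  row 21 [10101]: (0 OR ((NOT 1 AND 1) AND (1 XOR NOT 1))) -> 0
  row 22 [10110]: (0 OR ((NOT 1 AND 0) AND (1 XOR NOT 0))) -> 0
  row 23 [10111]: (0 OR ((NOT 1 AND 1) AND (1 XOR NOT 1))) -> 0
  row 24 [11000]: (1 OR ((NOT 0 AND 0) AND (0 XOR NOT 0))) -> 1
  row 25 [11001]: (1 OR ((NOT 0 AND 1) AND (0 XOR NOT 1))) -> 1
  row 26 [11010]: (1 OR ((NOT 0 AND 0) AND (0 XOR NOT 0))) -> 1
  row 27 [11011]: (1 OR ((NOT 0 AND 1) AND (0 XOR NOT 1))) -> 1
  row 28 [11100]: (1 OR ((NOT 1 AND 0) AND (1 XOR NOT 0))) -> 1
  row 29 [11101]: (1 OR ((NOT 1 AND 1) AND (1 XOR NOT 1))) -> 1
  row 30 [11110]: (1 OR ((NOT 1 AND 0) AND (1 XOR NOT 0))) -> 1
  row 31 [11111]: (1 OR ((NOT 1 AND 1) AND (1 XOR NOT 1))) -> 1
Full result column, 4 rows per line (a,b,c fixed per line; d,e runs 00..11 left to right):
  rows 0-3 [a,b,c=000]: 0000  = hex 0
  rows 4-7 [a,b,c=001]: 0000  = hex 0
  rows 8-11 [a,b,c=010]: 1111  = hex F
  rows 12-15 [a,b,c=011]: 1111  = hex F
  rows 16-19 [a,b,c=100]: 0000  = hex 0
  rows 20-23 [a,b,c=101]: 0000  = hex 0
  rows 24-27 [a,b,c=110]: 1111  = hex F
  rows 28-31 [a,b,c=111]: 1111  = hex F
Output column (row 0 .. row 31) = 00000000111111110000000011111111
Output column grouped in 4s = 0000 0000 1111 1111 0000 0000 1111 1111 = 0x00FF00FF
Convert to decimal digit by digit (value = value*16 + digit):
  0 -> 0
  0*16 + 0 = 0
  0*16 + 15 (F) = 15
  15*16 + 15 (F) = 255
  255*16 + 0 = 4080
  4080*16 + 0 = 65280
  65280*16 + 15 (F) = 1044495
  1044495*16 + 15 (F) = 16711935
Decimal = 16711935

16711935


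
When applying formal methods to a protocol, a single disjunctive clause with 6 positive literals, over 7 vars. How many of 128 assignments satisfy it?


Step 1: Total=2^7=128
Step 2: Unsat when all 6 false: 2^1=2
Step 3: Sat=128-2=126

126


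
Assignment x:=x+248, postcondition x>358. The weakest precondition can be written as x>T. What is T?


Formula: wp(x:=E, P) = P[E/x] (substitute E for x in postcondition)
Step 1: Postcondition: x>358
Step 2: Substitute x+248 for x: x+248>358
Step 3: Solve for x: x > 358-248 = 110

110


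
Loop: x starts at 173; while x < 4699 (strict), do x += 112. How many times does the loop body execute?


Step 1: x goes from 173 toward 4699 by 112; the body runs while x<4699, so iterations = ceil((bound-start)/step)
Step 2: Distance=4526
Step 3: ceil(4526/112)=41

41


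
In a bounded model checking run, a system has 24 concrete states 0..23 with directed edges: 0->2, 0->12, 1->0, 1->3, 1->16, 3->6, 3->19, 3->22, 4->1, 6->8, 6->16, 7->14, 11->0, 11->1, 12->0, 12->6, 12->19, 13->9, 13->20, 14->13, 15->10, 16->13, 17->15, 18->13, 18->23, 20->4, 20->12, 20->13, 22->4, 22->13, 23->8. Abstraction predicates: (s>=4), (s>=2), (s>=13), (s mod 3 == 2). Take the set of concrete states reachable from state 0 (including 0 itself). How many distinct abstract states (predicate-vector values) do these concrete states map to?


BFS from 0:
Concrete reachable: {0, 1, 2, 3, 4, 6, 8, 9, 12, 13, 16, 19, 20, 22}
Abstract via predicates (s>=4), (s>=2), (s>=13), (s mod 3 == 2):
  (0,0,0,0) <- {0, 1}
  (0,1,0,0) <- {3}
  (0,1,0,1) <- {2}
  (1,1,0,0) <- {4, 6, 9, 12}
  (1,1,0,1) <- {8}
  (1,1,1,0) <- {13, 16, 19, 22}
  (1,1,1,1) <- {20}
Distinct abstract states = 7

7


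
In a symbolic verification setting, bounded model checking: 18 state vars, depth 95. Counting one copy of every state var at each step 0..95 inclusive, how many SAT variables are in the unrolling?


BMC unrolls to depth k, creating one copy of each state var for steps 0..k.
Step count = 95 + 1 = 96 (steps 0 through 95)
Vars per step = 18
Total = 18 * 96 = 1728

1728


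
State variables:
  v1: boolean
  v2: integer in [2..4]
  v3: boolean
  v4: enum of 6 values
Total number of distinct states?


State space = product of domain sizes of all variables.
Domain sizes:
  v1 (boolean): 2
  v2 (integer in [2..4]): 3
  v3 (boolean): 2
  v4 (enum of 6 values): 6
Product = 2 * 3 * 2 * 6 = 72

72


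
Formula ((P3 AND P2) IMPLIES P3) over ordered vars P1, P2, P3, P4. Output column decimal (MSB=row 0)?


Formula: ((P3 AND P2) IMPLIES P3) over P1, P2, P3, P4 (16 rows)
Evaluate each row (bits = P1,P2,P3,P4, MSB first):
  row 0 [0000]: ((0 AND 0) IMPLIES 0) -> 1
  row 1 [0001]: ((0 AND 0) IMPLIES 0) -> 1
  row 2 [0010]: ((1 AND 0) IMPLIES 1) -> 1
  row 3 [0011]: ((1 AND 0) IMPLIES 1) -> 1
  row 4 [0100]: ((0 AND 1) IMPLIES 0) -> 1
  row 5 [0101]: ((0 AND 1) IMPLIES 0) -> 1
  row 6 [0110]: ((1 AND 1) IMPLIES 1) -> 1
  row 7 [0111]: ((1 AND 1) IMPLIES 1) -> 1
  row 8 [1000]: ((0 AND 0) IMPLIES 0) -> 1
  row 9 [1001]: ((0 AND 0) IMPLIES 0) -> 1
  row 10 [1010]: ((1 AND 0) IMPLIES 1) -> 1
  row 11 [1011]: ((1 AND 0) IMPLIES 1) -> 1
  row 12 [1100]: ((0 AND 1) IMPLIES 0) -> 1
  row 13 [1101]: ((0 AND 1) IMPLIES 0) -> 1
  row 14 [1110]: ((1 AND 1) IMPLIES 1) -> 1
  row 15 [1111]: ((1 AND 1) IMPLIES 1) -> 1
Full result column, 4 rows per line (P1,P2 fixed per line; P3,P4 runs 00..11 left to right):
  rows 0-3 [P1,P2=00]: 1111  = hex F
  rows 4-7 [P1,P2=01]: 1111  = hex F
  rows 8-11 [P1,P2=10]: 1111  = hex F
  rows 12-15 [P1,P2=11]: 1111  = hex F
Output column (row 0 .. row 15) = 1111111111111111
Output column grouped in 4s = 1111 1111 1111 1111 = 0xFFFF
Convert to decimal digit by digit (value = value*16 + digit):
  F -> 15
  15*16 + 15 (F) = 255
  255*16 + 15 (F) = 4095
  4095*16 + 15 (F) = 65535
Decimal = 65535

65535


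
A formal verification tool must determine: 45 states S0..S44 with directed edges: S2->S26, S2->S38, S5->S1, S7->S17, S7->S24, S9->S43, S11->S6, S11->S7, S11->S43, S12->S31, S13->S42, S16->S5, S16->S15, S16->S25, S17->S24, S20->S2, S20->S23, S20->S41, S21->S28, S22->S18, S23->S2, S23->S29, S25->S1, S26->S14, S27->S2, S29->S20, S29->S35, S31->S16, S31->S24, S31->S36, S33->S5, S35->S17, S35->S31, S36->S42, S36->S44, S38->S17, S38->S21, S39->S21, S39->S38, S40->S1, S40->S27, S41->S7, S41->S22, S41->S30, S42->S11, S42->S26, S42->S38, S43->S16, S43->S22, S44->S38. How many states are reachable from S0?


BFS from S0:
  layer 0: {S0}
Reachable set: {S0}
Count = 1

1


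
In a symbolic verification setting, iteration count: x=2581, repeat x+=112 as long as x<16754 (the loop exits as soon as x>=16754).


Step 1: x goes from 2581 toward 16754 by 112; the body runs while x<16754, so iterations = ceil((bound-start)/step)
Step 2: Distance=14173
Step 3: ceil(14173/112)=127

127


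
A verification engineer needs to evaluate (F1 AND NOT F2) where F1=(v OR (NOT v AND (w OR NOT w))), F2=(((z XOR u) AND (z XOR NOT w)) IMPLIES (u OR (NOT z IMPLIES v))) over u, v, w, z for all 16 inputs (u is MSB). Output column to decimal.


F1 = (v OR (NOT v AND (w OR NOT w)))
F2 = (((z XOR u) AND (z XOR NOT w)) IMPLIES (u OR (NOT z IMPLIES v)))
Counterexample to F1=>F2 is where F1=1 and F2=0.
Evaluate each row (bits = u,v,w,z, MSB first):
  row 0 [0000]: F1=1 F2=1 -> F1&~F2 -> 0
  row 1 [0001]: F1=1 F2=1 -> F1&~F2 -> 0
  row 2 [0010]: F1=1 F2=1 -> F1&~F2 -> 0
  row 3 [0011]: F1=1 F2=1 -> F1&~F2 -> 0
  row 4 [0100]: F1=1 F2=1 -> F1&~F2 -> 0
  row 5 [0101]: F1=1 F2=1 -> F1&~F2 -> 0
  row 6 [0110]: F1=1 F2=1 -> F1&~F2 -> 0
  row 7 [0111]: F1=1 F2=1 -> F1&~F2 -> 0
  row 8 [1000]: F1=1 F2=1 -> F1&~F2 -> 0
  row 9 [1001]: F1=1 F2=1 -> F1&~F2 -> 0
  row 10 [1010]: F1=1 F2=1 -> F1&~F2 -> 0
  row 11 [1011]: F1=1 F2=1 -> F1&~F2 -> 0
  row 12 [1100]: F1=1 F2=1 -> F1&~F2 -> 0
  row 13 [1101]: F1=1 F2=1 -> F1&~F2 -> 0
  row 14 [1110]: F1=1 F2=1 -> F1&~F2 -> 0
  row 15 [1111]: F1=1 F2=1 -> F1&~F2 -> 0
Full result column, 4 rows per line (u,v fixed per line; w,z runs 00..11 left to right):
  rows 0-3 [u,v=00]: 0000  = hex 0
  rows 4-7 [u,v=01]: 0000  = hex 0
  rows 8-11 [u,v=10]: 0000  = hex 0
  rows 12-15 [u,v=11]: 0000  = hex 0
Counterexample vector (row 0 .. row 15) = 0000000000000000
Output column grouped in 4s = 0000 0000 0000 0000 = 0x0000
Convert to decimal digit by digit (value = value*16 + digit):
  0 -> 0
  0*16 + 0 = 0
  0*16 + 0 = 0
  0*16 + 0 = 0
Decimal = 0

0


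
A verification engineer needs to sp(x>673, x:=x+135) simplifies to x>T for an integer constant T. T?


Formula: sp(P, x:=E) = exists old_x. (x = E[old_x/x]) AND P[old_x/x] (old_x is the value of x before the assignment; eliminate old_x by solving x = E[old_x/x] for old_x)
Step 1: Precondition P: x>673, i.e. old_x > 673
Step 2: Assignment gives x = old_x + 135, so old_x = x - 135
Step 3: Substitute into P: x - 135 > 673
Step 4: Simplify: x > 673+135 = 808

808


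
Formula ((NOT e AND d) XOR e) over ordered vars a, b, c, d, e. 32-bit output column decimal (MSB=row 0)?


Formula: ((NOT e AND d) XOR e) over a, b, c, d, e (32 rows)
Evaluate each row (bits = a,b,c,d,e, MSB first):
  row 0 [00000]: ((NOT 0 AND 0) XOR 0) -> 0
  row 1 [00001]: ((NOT 1 AND 0) XOR 1) -> 1
  row 2 [00010]: ((NOT 0 AND 1) XOR 0) -> 1
  row 3 [00011]: ((NOT 1 AND 1) XOR 1) -> 1
  row 4 [00100]: ((NOT 0 AND 0) XOR 0) -> 0
  row 5 [00101]: ((NOT 1 AND 0) XOR 1) -> 1
  row 6 [00110]: ((NOT 0 AND 1) XOR 0) -> 1
  row 7 [00111]: ((NOT 1 AND 1) XOR 1) -> 1
  row 8 [01000]: ((NOT 0 AND 0) XOR 0) -> 0
  row 9 [01001]: ((NOT 1 AND 0) XOR 1) -> 1
  row 10 [01010]: ((NOT 0 AND 1) XOR 0) -> 1
  row 11 [01011]: ((NOT 1 AND 1) XOR 1) -> 1
  row 12 [01100]: ((NOT 0 AND 0) XOR 0) -> 0
  row 13 [01101]: ((NOT 1 AND 0) XOR 1) -> 1
  row 14 [01110]: ((NOT 0 AND 1) XOR 0) -> 1
  row 15 [01111]: ((NOT 1 AND 1) XOR 1) -> 1
  row 16 [10000]: ((NOT 0 AND 0) XOR 0) -> 0
  row 17 [10001]: ((NOT 1 AND 0) XOR 1) -> 1
  row 18 [10010]: ((NOT 0 AND 1) XOR 0) -> 1
  row 19 [10011]: ((NOT 1 AND 1) XOR 1) -> 1
  row 20 [10100]: ((NOT 0 AND 0) XOR 0) -> 0
  row 21 [10101]: ((NOT 1 AND 0) XOR 1) -> 1
  row 22 [10110]: ((NOT 0 AND 1) XOR 0) -> 1
  row 23 [10111]: ((NOT 1 AND 1) XOR 1) -> 1
  row 24 [11000]: ((NOT 0 AND 0) XOR 0) -> 0
  row 25 [11001]: ((NOT 1 AND 0) XOR 1) -> 1
  row 26 [11010]: ((NOT 0 AND 1) XOR 0) -> 1
  row 27 [11011]: ((NOT 1 AND 1) XOR 1) -> 1
  row 28 [11100]: ((NOT 0 AND 0) XOR 0) -> 0
  row 29 [11101]: ((NOT 1 AND 0) XOR 1) -> 1
  row 30 [11110]: ((NOT 0 AND 1) XOR 0) -> 1
  row 31 [11111]: ((NOT 1 AND 1) XOR 1) -> 1
Full result column, 4 rows per line (a,b,c fixed per line; d,e runs 00..11 left to right):
  rows 0-3 [a,b,c=000]: 0111  = hex 7
  rows 4-7 [a,b,c=001]: 0111  = hex 7
  rows 8-11 [a,b,c=010]: 0111  = hex 7
  rows 12-15 [a,b,c=011]: 0111  = hex 7
  rows 16-19 [a,b,c=100]: 0111  = hex 7
  rows 20-23 [a,b,c=101]: 0111  = hex 7
  rows 24-27 [a,b,c=110]: 0111  = hex 7
  rows 28-31 [a,b,c=111]: 0111  = hex 7
Output column (row 0 .. row 31) = 01110111011101110111011101110111
Output column grouped in 4s = 0111 0111 0111 0111 0111 0111 0111 0111 = 0x77777777
Convert to decimal digit by digit (value = value*16 + digit):
  7 -> 7
  7*16 + 7 = 119
  119*16 + 7 = 1911
  1911*16 + 7 = 30583
  30583*16 + 7 = 489335
  489335*16 + 7 = 7829367
  7829367*16 + 7 = 125269879
  125269879*16 + 7 = 2004318071
Decimal = 2004318071

2004318071


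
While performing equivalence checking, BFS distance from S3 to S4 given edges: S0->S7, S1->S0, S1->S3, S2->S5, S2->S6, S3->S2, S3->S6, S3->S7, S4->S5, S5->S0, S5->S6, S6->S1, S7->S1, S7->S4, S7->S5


BFS layer-by-layer from S3:
  dist 0: {S3}
  dist 1: {S2, S6, S7}
  dist 2: {S1, S4, S5}
  -> S4 reached at distance 2
Shortest path length = 2

2


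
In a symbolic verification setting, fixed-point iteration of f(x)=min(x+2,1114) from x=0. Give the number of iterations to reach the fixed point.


Step 1: x=0, cap=1114, increment=2
Step 2: x grows by 2 each step until capped at 1114; fixed point is x=1114
Step 3: iterations = ceil(1114/2) = 557

557


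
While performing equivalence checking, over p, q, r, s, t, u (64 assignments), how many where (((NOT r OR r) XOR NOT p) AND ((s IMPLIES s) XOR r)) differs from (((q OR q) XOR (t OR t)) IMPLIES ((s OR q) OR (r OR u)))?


F1 = (((NOT r OR r) XOR NOT p) AND ((s IMPLIES s) XOR r))
F2 = (((q OR q) XOR (t OR t)) IMPLIES ((s OR q) OR (r OR u)))
Evaluate both on each of 64 rows (bits = p,q,r,s,t,u):
  row 0 [000000]: F1=0 F2=1 (differ) -> 1
  row 1 [000001]: F1=0 F2=1 (differ) -> 1
  row 2 [000010]: F1=0 F2=0 -> 0
  row 3 [000011]: F1=0 F2=1 (differ) -> 1
  row 4 [000100]: F1=0 F2=1 (differ) -> 1
  (every remaining row is evaluated the same way; all 64 results are listed next)
Full result column, 8 rows per line (p,q,r fixed per line; s,t,u runs 000..111 left to right):
  rows 0-7 [p,q,r=000]: 11011111  (ones: 7)
  rows 8-15 [p,q,r=001]: 11111111  (ones: 8)
  rows 16-23 [p,q,r=010]: 11111111  (ones: 8)
  rows 24-31 [p,q,r=011]: 11111111  (ones: 8)
  rows 32-39 [p,q,r=100]: 00100000  (ones: 1)
  rows 40-47 [p,q,r=101]: 11111111  (ones: 8)
  rows 48-55 [p,q,r=110]: 00000000  (ones: 0)
  rows 56-63 [p,q,r=111]: 11111111  (ones: 8)
Disagreements = 7+8+8+8+1+8+0+8 = 48

48


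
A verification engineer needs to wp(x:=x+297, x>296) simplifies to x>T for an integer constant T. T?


Formula: wp(x:=E, P) = P[E/x] (substitute E for x in postcondition)
Step 1: Postcondition: x>296
Step 2: Substitute x+297 for x: x+297>296
Step 3: Solve for x: x > 296-297 = -1

-1


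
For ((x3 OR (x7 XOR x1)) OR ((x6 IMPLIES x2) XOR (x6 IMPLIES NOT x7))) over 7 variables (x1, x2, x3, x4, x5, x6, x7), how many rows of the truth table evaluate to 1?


Formula: ((x3 OR (x7 XOR x1)) OR ((x6 IMPLIES x2) XOR (x6 IMPLIES NOT x7))) over 7 vars (128 rows)
Evaluate each row (x1, x2, x3, x4, x5, x6, x7 as bits, MSB first):
  row 0 [0000000]: ((0 OR (0 XOR 0)) OR ((0 IMPLIES 0) XOR (0 IMPLIES NOT 0))) -> 0
  row 1 [0000001]: ((0 OR (1 XOR 0)) OR ((0 IMPLIES 0) XOR (0 IMPLIES NOT 1))) -> 1
  row 2 [0000010]: ((0 OR (0 XOR 0)) OR ((1 IMPLIES 0) XOR (1 IMPLIES NOT 0))) -> 1
  row 3 [0000011]: ((0 OR (1 XOR 0)) OR ((1 IMPLIES 0) XOR (1 IMPLIES NOT 1))) -> 1
  row 4 [0000100]: ((0 OR (0 XOR 0)) OR ((0 IMPLIES 0) XOR (0 IMPLIES NOT 0))) -> 0
  (every remaining row is evaluated the same way; all 128 results are listed next)
Full result column, 8 rows per line (x1,x2,x3,x4 fixed per line; x5,x6,x7 runs 000..111 left to right):
  rows 0-7 [x1,x2,x3,x4=0000]: 01110111  (ones: 6)
  rows 8-15 [x1,x2,x3,x4=0001]: 01110111  (ones: 6)
  rows 16-23 [x1,x2,x3,x4=0010]: 11111111  (ones: 8)
  rows 24-31 [x1,x2,x3,x4=0011]: 11111111  (ones: 8)
  rows 32-39 [x1,x2,x3,x4=0100]: 01010101  (ones: 4)
  rows 40-47 [x1,x2,x3,x4=0101]: 01010101  (ones: 4)
  rows 48-55 [x1,x2,x3,x4=0110]: 11111111  (ones: 8)
  rows 56-63 [x1,x2,x3,x4=0111]: 11111111  (ones: 8)
  rows 64-71 [x1,x2,x3,x4=1000]: 10101010  (ones: 4)
  rows 72-79 [x1,x2,x3,x4=1001]: 10101010  (ones: 4)
  rows 80-87 [x1,x2,x3,x4=1010]: 11111111  (ones: 8)
  rows 88-95 [x1,x2,x3,x4=1011]: 11111111  (ones: 8)
  rows 96-103 [x1,x2,x3,x4=1100]: 10111011  (ones: 6)
  rows 104-111 [x1,x2,x3,x4=1101]: 10111011  (ones: 6)
  rows 112-119 [x1,x2,x3,x4=1110]: 11111111  (ones: 8)
  rows 120-127 [x1,x2,x3,x4=1111]: 11111111  (ones: 8)
Count of 1-rows = 6+6+8+8+4+4+8+8+4+4+8+8+6+6+8+8 = 104

104


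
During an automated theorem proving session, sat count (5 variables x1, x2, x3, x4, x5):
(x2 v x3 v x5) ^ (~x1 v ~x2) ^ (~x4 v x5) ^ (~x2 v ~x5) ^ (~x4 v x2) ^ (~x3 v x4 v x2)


CNF with 6 clauses over 5 vars (32 assignments).
An assignment satisfies CNF iff every clause has >=1 true literal.
Check each row (bits = x1,x2,x3,x4,x5; clause T/F shown):
  row 0 [00000]: clauses=FTTTTT -> 0
  row 1 [00001]: clauses=TTTTTT -> 1
  row 2 [00010]: clauses=FTFTFT -> 0
  row 3 [00011]: clauses=TTTTFT -> 0
  row 4 [00100]: clauses=TTTTTF -> 0
  row 5 [00101]: clauses=TTTTTF -> 0
  row 6 [00110]: clauses=TTFTFT -> 0
  row 7 [00111]: clauses=TTTTFT -> 0
  row 8 [01000]: clauses=TTTTTT -> 1
  row 9 [01001]: clauses=TTTFTT -> 0
  row 10 [01010]: clauses=TTFTTT -> 0
  row 11 [01011]: clauses=TTTFTT -> 0
  row 12 [01100]: clauses=TTTTTT -> 1
  row 13 [01101]: clauses=TTTFTT -> 0
  row 14 [01110]: clauses=TTFTTT -> 0
  row 15 [01111]: clauses=TTTFTT -> 0
  row 16 [10000]: clauses=FTTTTT -> 0
  row 17 [10001]: clauses=TTTTTT -> 1
  row 18 [10010]: clauses=FTFTFT -> 0
  row 19 [10011]: clauses=TTTTFT -> 0
  row 20 [10100]: clauses=TTTTTF -> 0
  row 21 [10101]: clauses=TTTTTF -> 0
  row 22 [10110]: clauses=TTFTFT -> 0
  row 23 [10111]: clauses=TTTTFT -> 0
  row 24 [11000]: clauses=TFTTTT -> 0
  row 25 [11001]: clauses=TFTFTT -> 0
  row 26 [11010]: clauses=TFFTTT -> 0
  row 27 [11011]: clauses=TFTFTT -> 0
  row 28 [11100]: clauses=TFTTTT -> 0
  row 29 [11101]: clauses=TFTFTT -> 0
  row 30 [11110]: clauses=TFFTTT -> 0
  row 31 [11111]: clauses=TFTFTT -> 0
Full result column, 8 rows per line (x1,x2 fixed per line; x3,x4,x5 runs 000..111 left to right):
  rows 0-7 [x1,x2=00]: 01000000  (ones: 1)
  rows 8-15 [x1,x2=01]: 10001000  (ones: 2)
  rows 16-23 [x1,x2=10]: 01000000  (ones: 1)
  rows 24-31 [x1,x2=11]: 00000000  (ones: 0)
Satisfying assignments = 1+2+1+0 = 4

4


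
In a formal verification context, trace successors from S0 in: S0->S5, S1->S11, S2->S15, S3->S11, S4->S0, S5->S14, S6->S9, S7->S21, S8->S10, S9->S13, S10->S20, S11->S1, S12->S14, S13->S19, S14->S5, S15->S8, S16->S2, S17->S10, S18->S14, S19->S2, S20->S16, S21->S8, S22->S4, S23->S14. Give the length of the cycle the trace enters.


Trace from S0 until a state repeats:
  S0 -> S5 -> S14 -> S5
S5 first seen at step 1, revisited at step 3.
Cycle length = 3 - 1 = 2

2


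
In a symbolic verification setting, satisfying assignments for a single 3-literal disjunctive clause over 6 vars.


Step 1: Total=2^6=64
Step 2: Unsat when all 3 false: 2^3=8
Step 3: Sat=64-8=56

56


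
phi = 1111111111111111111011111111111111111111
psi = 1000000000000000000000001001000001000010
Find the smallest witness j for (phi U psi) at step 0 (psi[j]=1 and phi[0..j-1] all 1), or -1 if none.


(phi U psi) at 0: need smallest j with psi[j]=1 and phi[i]=1 for all i in [0,j).
Scan from step 0:
  step 0: psi=1 and phi held for [0,0) -> witness found
Witness step = 0

0


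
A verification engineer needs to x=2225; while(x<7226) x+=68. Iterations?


Step 1: x goes from 2225 toward 7226 by 68; the body runs while x<7226, so iterations = ceil((bound-start)/step)
Step 2: Distance=5001
Step 3: ceil(5001/68)=74

74


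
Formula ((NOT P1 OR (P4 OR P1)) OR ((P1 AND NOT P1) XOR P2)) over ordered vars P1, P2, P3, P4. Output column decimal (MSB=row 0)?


Formula: ((NOT P1 OR (P4 OR P1)) OR ((P1 AND NOT P1) XOR P2)) over P1, P2, P3, P4 (16 rows)
Evaluate each row (bits = P1,P2,P3,P4, MSB first):
  row 0 [0000]: ((NOT 0 OR (0 OR 0)) OR ((0 AND NOT 0) XOR 0)) -> 1
  row 1 [0001]: ((NOT 0 OR (1 OR 0)) OR ((0 AND NOT 0) XOR 0)) -> 1
  row 2 [0010]: ((NOT 0 OR (0 OR 0)) OR ((0 AND NOT 0) XOR 0)) -> 1
  row 3 [0011]: ((NOT 0 OR (1 OR 0)) OR ((0 AND NOT 0) XOR 0)) -> 1
  row 4 [0100]: ((NOT 0 OR (0 OR 0)) OR ((0 AND NOT 0) XOR 1)) -> 1
  row 5 [0101]: ((NOT 0 OR (1 OR 0)) OR ((0 AND NOT 0) XOR 1)) -> 1
  row 6 [0110]: ((NOT 0 OR (0 OR 0)) OR ((0 AND NOT 0) XOR 1)) -> 1
  row 7 [0111]: ((NOT 0 OR (1 OR 0)) OR ((0 AND NOT 0) XOR 1)) -> 1
  row 8 [1000]: ((NOT 1 OR (0 OR 1)) OR ((1 AND NOT 1) XOR 0)) -> 1
  row 9 [1001]: ((NOT 1 OR (1 OR 1)) OR ((1 AND NOT 1) XOR 0)) -> 1
  row 10 [1010]: ((NOT 1 OR (0 OR 1)) OR ((1 AND NOT 1) XOR 0)) -> 1
  row 11 [1011]: ((NOT 1 OR (1 OR 1)) OR ((1 AND NOT 1) XOR 0)) -> 1
  row 12 [1100]: ((NOT 1 OR (0 OR 1)) OR ((1 AND NOT 1) XOR 1)) -> 1
  row 13 [1101]: ((NOT 1 OR (1 OR 1)) OR ((1 AND NOT 1) XOR 1)) -> 1
  row 14 [1110]: ((NOT 1 OR (0 OR 1)) OR ((1 AND NOT 1) XOR 1)) -> 1
  row 15 [1111]: ((NOT 1 OR (1 OR 1)) OR ((1 AND NOT 1) XOR 1)) -> 1
Full result column, 4 rows per line (P1,P2 fixed per line; P3,P4 runs 00..11 left to right):
  rows 0-3 [P1,P2=00]: 1111  = hex F
  rows 4-7 [P1,P2=01]: 1111  = hex F
  rows 8-11 [P1,P2=10]: 1111  = hex F
  rows 12-15 [P1,P2=11]: 1111  = hex F
Output column (row 0 .. row 15) = 1111111111111111
Output column grouped in 4s = 1111 1111 1111 1111 = 0xFFFF
Convert to decimal digit by digit (value = value*16 + digit):
  F -> 15
  15*16 + 15 (F) = 255
  255*16 + 15 (F) = 4095
  4095*16 + 15 (F) = 65535
Decimal = 65535

65535


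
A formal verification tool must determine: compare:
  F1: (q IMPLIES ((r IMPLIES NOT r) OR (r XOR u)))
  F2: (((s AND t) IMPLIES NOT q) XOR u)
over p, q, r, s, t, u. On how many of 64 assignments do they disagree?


F1 = (q IMPLIES ((r IMPLIES NOT r) OR (r XOR u)))
F2 = (((s AND t) IMPLIES NOT q) XOR u)
Evaluate both on each of 64 rows (bits = p,q,r,s,t,u):
  row 0 [000000]: F1=1 F2=1 -> 0
  row 1 [000001]: F1=1 F2=0 (differ) -> 1
  row 2 [000010]: F1=1 F2=1 -> 0
  row 3 [000011]: F1=1 F2=0 (differ) -> 1
  row 4 [000100]: F1=1 F2=1 -> 0
  (every remaining row is evaluated the same way; all 64 results are listed next)
Full result column, 8 rows per line (p,q,r fixed per line; s,t,u runs 000..111 left to right):
  rows 0-7 [p,q,r=000]: 01010101  (ones: 4)
  rows 8-15 [p,q,r=001]: 01010101  (ones: 4)
  rows 16-23 [p,q,r=010]: 01010110  (ones: 4)
  rows 24-31 [p,q,r=011]: 00000011  (ones: 2)
  rows 32-39 [p,q,r=100]: 01010101  (ones: 4)
  rows 40-47 [p,q,r=101]: 01010101  (ones: 4)
  rows 48-55 [p,q,r=110]: 01010110  (ones: 4)
  rows 56-63 [p,q,r=111]: 00000011  (ones: 2)
Disagreements = 4+4+4+2+4+4+4+2 = 28

28


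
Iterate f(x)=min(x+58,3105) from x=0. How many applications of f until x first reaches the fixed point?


Step 1: x=0, cap=3105, increment=58
Step 2: x grows by 58 each step until capped at 3105; fixed point is x=3105
Step 3: iterations = ceil(3105/58) = 54

54


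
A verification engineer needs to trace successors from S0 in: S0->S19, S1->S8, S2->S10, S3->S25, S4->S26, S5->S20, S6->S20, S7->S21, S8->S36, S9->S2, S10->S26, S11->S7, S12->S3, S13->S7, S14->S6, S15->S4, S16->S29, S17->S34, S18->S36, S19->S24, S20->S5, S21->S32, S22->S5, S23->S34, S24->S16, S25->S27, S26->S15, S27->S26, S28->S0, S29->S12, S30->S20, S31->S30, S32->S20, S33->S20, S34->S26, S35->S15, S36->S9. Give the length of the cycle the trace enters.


Trace from S0 until a state repeats:
  S0 -> S19 -> S24 -> S16 -> S29 -> S12 -> S3 -> S25 -> S27 -> S26 -> S15 -> S4 -> S26
S26 first seen at step 9, revisited at step 12.
Cycle length = 12 - 9 = 3

3


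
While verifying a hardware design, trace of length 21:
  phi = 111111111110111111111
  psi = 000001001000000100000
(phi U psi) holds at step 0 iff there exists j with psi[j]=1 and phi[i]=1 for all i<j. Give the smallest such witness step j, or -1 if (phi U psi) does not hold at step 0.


(phi U psi) at 0: need smallest j with psi[j]=1 and phi[i]=1 for all i in [0,j).
Scan from step 0:
  step 0: phi=1, psi=0 -> continue
  step 1: phi=1, psi=0 -> continue
  step 2: phi=1, psi=0 -> continue
  step 3: phi=1, psi=0 -> continue
  step 5: psi=1 and phi held for [0,5) -> witness found
Witness step = 5

5


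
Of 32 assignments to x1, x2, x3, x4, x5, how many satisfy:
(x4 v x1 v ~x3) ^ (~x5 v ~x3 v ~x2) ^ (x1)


CNF with 3 clauses over 5 vars (32 assignments).
An assignment satisfies CNF iff every clause has >=1 true literal.
Check each row (bits = x1,x2,x3,x4,x5; clause T/F shown):
  row 0 [00000]: clauses=TTF -> 0
  row 1 [00001]: clauses=TTF -> 0
  row 2 [00010]: clauses=TTF -> 0
  row 3 [00011]: clauses=TTF -> 0
  row 4 [00100]: clauses=FTF -> 0
  row 5 [00101]: clauses=FTF -> 0
  row 6 [00110]: clauses=TTF -> 0
  row 7 [00111]: clauses=TTF -> 0
  row 8 [01000]: clauses=TTF -> 0
  row 9 [01001]: clauses=TTF -> 0
  row 10 [01010]: clauses=TTF -> 0
  row 11 [01011]: clauses=TTF -> 0
  row 12 [01100]: clauses=FTF -> 0
  row 13 [01101]: clauses=FFF -> 0
  row 14 [01110]: clauses=TTF -> 0
  row 15 [01111]: clauses=TFF -> 0
  row 16 [10000]: clauses=TTT -> 1
  row 17 [10001]: clauses=TTT -> 1
  row 18 [10010]: clauses=TTT -> 1
  row 19 [10011]: clauses=TTT -> 1
  row 20 [10100]: clauses=TTT -> 1
  row 21 [10101]: clauses=TTT -> 1
  row 22 [10110]: clauses=TTT -> 1
  row 23 [10111]: clauses=TTT -> 1
  row 24 [11000]: clauses=TTT -> 1
  row 25 [11001]: clauses=TTT -> 1
  row 26 [11010]: clauses=TTT -> 1
  row 27 [11011]: clauses=TTT -> 1
  row 28 [11100]: clauses=TTT -> 1
  row 29 [11101]: clauses=TFT -> 0
  row 30 [11110]: clauses=TTT -> 1
  row 31 [11111]: clauses=TFT -> 0
Full result column, 8 rows per line (x1,x2 fixed per line; x3,x4,x5 runs 000..111 left to right):
  rows 0-7 [x1,x2=00]: 00000000  (ones: 0)
  rows 8-15 [x1,x2=01]: 00000000  (ones: 0)
  rows 16-23 [x1,x2=10]: 11111111  (ones: 8)
  rows 24-31 [x1,x2=11]: 11111010  (ones: 6)
Satisfying assignments = 0+0+8+6 = 14

14


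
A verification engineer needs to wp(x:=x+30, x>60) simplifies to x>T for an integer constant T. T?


Formula: wp(x:=E, P) = P[E/x] (substitute E for x in postcondition)
Step 1: Postcondition: x>60
Step 2: Substitute x+30 for x: x+30>60
Step 3: Solve for x: x > 60-30 = 30

30


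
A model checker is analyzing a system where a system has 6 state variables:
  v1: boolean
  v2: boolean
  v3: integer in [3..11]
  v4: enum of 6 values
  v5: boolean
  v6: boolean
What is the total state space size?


State space = product of domain sizes of all variables.
Domain sizes:
  v1 (boolean): 2
  v2 (boolean): 2
  v3 (integer in [3..11]): 9
  v4 (enum of 6 values): 6
  v5 (boolean): 2
  v6 (boolean): 2
Product = 2 * 2 * 9 * 6 * 2 * 2 = 864

864


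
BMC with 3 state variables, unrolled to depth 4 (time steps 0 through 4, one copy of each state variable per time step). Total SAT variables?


BMC unrolls to depth k, creating one copy of each state var for steps 0..k.
Step count = 4 + 1 = 5 (steps 0 through 4)
Vars per step = 3
Total = 3 * 5 = 15

15


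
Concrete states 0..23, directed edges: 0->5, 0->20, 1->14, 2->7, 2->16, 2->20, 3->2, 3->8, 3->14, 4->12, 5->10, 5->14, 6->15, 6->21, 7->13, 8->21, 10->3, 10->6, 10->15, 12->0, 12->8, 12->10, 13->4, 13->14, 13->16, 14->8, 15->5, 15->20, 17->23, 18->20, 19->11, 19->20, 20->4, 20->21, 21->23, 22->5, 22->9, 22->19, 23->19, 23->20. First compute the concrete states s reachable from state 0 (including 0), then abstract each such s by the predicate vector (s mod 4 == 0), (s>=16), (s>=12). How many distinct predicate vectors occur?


BFS from 0:
Concrete reachable: {0, 2, 3, 4, 5, 6, 7, 8, 10, 11, 12, 13, 14, 15, 16, 19, 20, 21, 23}
Abstract via predicates (s mod 4 == 0), (s>=16), (s>=12):
  (0,0,0) <- {2, 3, 5, 6, 7, 10, 11}
  (0,0,1) <- {13, 14, 15}
  (0,1,1) <- {19, 21, 23}
  (1,0,0) <- {0, 4, 8}
  (1,0,1) <- {12}
  (1,1,1) <- {16, 20}
Distinct abstract states = 6

6


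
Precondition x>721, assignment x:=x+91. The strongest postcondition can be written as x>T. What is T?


Formula: sp(P, x:=E) = exists old_x. (x = E[old_x/x]) AND P[old_x/x] (old_x is the value of x before the assignment; eliminate old_x by solving x = E[old_x/x] for old_x)
Step 1: Precondition P: x>721, i.e. old_x > 721
Step 2: Assignment gives x = old_x + 91, so old_x = x - 91
Step 3: Substitute into P: x - 91 > 721
Step 4: Simplify: x > 721+91 = 812

812


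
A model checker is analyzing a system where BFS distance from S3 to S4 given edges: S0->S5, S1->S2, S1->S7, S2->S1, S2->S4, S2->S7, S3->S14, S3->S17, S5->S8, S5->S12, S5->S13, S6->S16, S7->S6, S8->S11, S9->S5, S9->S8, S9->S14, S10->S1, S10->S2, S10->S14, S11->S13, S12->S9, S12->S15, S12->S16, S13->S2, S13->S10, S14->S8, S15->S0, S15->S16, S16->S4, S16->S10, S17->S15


BFS layer-by-layer from S3:
  dist 0: {S3}
  dist 1: {S14, S17}
  dist 2: {S8, S15}
  dist 3: {S0, S11, S16}
  dist 4: {S4, S5, S10, S13}
  -> S4 reached at distance 4
Shortest path length = 4

4
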